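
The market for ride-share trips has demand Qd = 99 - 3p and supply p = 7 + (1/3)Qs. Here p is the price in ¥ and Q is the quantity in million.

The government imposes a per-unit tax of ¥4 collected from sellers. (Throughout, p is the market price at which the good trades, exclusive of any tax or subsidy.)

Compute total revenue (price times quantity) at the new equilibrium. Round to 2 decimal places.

Original equilibrium: 99 - 3p = 3p - 21 gives 120 = 6p, so p = 20 and Q = 39.
Since sellers keep the price net of the tax, the effective supply curve becomes Qs = 3p - 33.
Setting them equal: 99 - 3p = 3p - 33 → 132 = 6p, so p = 22 and Q = 33.
New expenditure = 22 × 33 = 726.00.

726.00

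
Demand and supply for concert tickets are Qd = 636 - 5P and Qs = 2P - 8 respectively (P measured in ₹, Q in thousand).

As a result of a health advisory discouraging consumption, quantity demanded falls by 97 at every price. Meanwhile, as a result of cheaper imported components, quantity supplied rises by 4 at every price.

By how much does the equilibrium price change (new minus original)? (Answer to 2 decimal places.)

Solve the original market: 636 - 5P = 2P - 8, hence P = 92 and Q = 176.
With the change applied: demand Qd = 539 - 5P, supply Qs = 2P - 4.
Setting them equal: 539 - 5P = 2P - 4 → 543 = 7P, so P = 543/7 ≈ 77.5714 and Q = 1058/7 ≈ 151.1429.
ΔP = 77.5714 − 92 = -14.43.

-14.43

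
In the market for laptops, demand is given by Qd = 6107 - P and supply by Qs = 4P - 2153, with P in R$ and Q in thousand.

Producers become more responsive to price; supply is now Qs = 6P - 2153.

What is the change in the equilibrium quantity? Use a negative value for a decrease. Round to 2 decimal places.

Original equilibrium: 6107 - P = 4P - 2153 gives 8260 = 5P, so P = 1652 and Q = 4455.
The shock moves the curves to Qd = 6107 - P and Qs = 6P - 2153.
Clearing the new market: 6107 - P = 6P - 2153, so P = 1180 and Q = 4927.
ΔQ = 4927 − 4455 = +472.00.

+472.00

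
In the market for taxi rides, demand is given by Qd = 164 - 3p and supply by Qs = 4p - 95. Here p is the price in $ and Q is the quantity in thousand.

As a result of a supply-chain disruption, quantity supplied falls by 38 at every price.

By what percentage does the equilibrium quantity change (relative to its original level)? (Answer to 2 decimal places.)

-30.73

Solve the original market: 164 - 3p = 4p - 95, hence p = 37 and Q = 53.
After the shift, demand is Qd = 164 - 3p and supply is Qs = 4p - 133.
Equate the new curves: 164 - 3p = 4p - 133, giving 297 = 7p, p = 297/7 ≈ 42.4286, Q = 257/7 ≈ 36.7143.
%ΔQ = (36.7143 − 53) / 53 × 100 = -30.73%.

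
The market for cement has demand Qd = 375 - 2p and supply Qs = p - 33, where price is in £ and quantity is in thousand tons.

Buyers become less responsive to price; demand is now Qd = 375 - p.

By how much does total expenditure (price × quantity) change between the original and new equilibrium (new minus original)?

+20876

Solve the original market: 375 - 2p = p - 33, hence p = 136 and Q = 103.
The new curves are Qd = 375 - p (demand) and Qs = p - 33 (supply).
Equate the new curves: 375 - p = p - 33, giving 408 = 2p, p = 204, Q = 171.
Expenditure moves from 136×103 = 14008 to 204×171 = 34884; change = +20876.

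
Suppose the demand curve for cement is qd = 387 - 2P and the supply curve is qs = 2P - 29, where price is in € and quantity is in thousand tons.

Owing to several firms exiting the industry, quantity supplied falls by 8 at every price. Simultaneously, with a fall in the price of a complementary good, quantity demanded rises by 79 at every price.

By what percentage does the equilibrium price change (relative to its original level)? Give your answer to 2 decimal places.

+20.91

Original equilibrium: 387 - 2P = 2P - 29 gives 416 = 4P, so P = 104 and q = 179.
With the change applied: demand qd = 466 - 2P, supply qs = 2P - 37.
Setting them equal: 466 - 2P = 2P - 37 → 503 = 4P, so P = 125.75 and q = 214.5.
%ΔP = (125.75 − 104) / 104 × 100 = +20.91%.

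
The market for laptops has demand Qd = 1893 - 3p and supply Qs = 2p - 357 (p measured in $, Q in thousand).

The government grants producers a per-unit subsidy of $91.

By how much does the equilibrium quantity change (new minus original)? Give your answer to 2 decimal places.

+109.20

Solve the original market: 1893 - 3p = 2p - 357, hence p = 450 and Q = 543.
Since sellers receive the price plus the subsidy, the effective supply curve becomes Qs = 2p - 175.
Equate the new curves: 1893 - 3p = 2p - 175, giving 2068 = 5p, p = 413.6, Q = 652.2.
ΔQ = 652.2 − 543 = +109.20.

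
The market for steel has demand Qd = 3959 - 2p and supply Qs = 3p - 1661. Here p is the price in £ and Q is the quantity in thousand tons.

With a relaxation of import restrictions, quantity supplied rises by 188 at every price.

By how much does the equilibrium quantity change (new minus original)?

+75.2

Initially, 3959 - 2p = 3p - 1661, so 5620 = 5p and p = 1124, Q = 1711.
After the shift, demand is Qd = 3959 - 2p and supply is Qs = 3p - 1473.
Equate the new curves: 3959 - 2p = 3p - 1473, giving 5432 = 5p, p = 1086.4, Q = 1786.2.
ΔQ = 1786.2 − 1711 = +75.2.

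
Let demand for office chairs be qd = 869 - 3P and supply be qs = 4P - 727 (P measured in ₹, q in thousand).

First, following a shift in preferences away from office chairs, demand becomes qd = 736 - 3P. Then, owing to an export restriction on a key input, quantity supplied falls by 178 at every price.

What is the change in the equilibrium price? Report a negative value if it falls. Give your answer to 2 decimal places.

+6.43

Before the shock: 869 - 3P = 4P - 727 ⇒ 1596 = 7P ⇒ P = 228, q = 185.
The shock moves the curves to qd = 736 - 3P and qs = 4P - 905.
Equate the new curves: 736 - 3P = 4P - 905, giving 1641 = 7P, P = 1641/7 ≈ 234.4286, q = 229/7 ≈ 32.7143.
ΔP = 234.4286 − 228 = +6.43.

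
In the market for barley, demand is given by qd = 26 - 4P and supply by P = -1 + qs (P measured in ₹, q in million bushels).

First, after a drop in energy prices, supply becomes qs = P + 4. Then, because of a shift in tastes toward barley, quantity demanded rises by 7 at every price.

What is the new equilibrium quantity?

9.8

Before the shock: 26 - 4P = P + 1 ⇒ 25 = 5P ⇒ P = 5, q = 6.
With the change applied: demand qd = 33 - 4P, supply qs = P + 4.
Equate the new curves: 33 - 4P = P + 4, giving 29 = 5P, P = 5.8, q = 9.8.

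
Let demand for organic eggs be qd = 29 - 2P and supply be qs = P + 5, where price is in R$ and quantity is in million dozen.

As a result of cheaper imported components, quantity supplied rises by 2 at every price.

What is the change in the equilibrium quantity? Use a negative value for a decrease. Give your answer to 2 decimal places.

+1.33

Initially, 29 - 2P = P + 5, so 24 = 3P and P = 8, q = 13.
The new curves are qd = 29 - 2P (demand) and qs = P + 7 (supply).
Equate the new curves: 29 - 2P = P + 7, giving 22 = 3P, P = 22/3 ≈ 7.3333, q = 43/3 ≈ 14.3333.
Δq = 14.3333 − 13 = +1.33.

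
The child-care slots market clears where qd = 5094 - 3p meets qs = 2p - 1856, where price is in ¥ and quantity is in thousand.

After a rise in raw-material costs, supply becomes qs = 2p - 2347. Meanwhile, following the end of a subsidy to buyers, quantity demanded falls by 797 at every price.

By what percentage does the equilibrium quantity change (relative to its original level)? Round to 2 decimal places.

Initially, 5094 - 3p = 2p - 1856, so 6950 = 5p and p = 1390, q = 924.
The shock moves the curves to qd = 4297 - 3p and qs = 2p - 2347.
Equate the new curves: 4297 - 3p = 2p - 2347, giving 6644 = 5p, p = 1328.8, q = 310.6.
%Δq = (310.6 − 924) / 924 × 100 = -66.39%.

-66.39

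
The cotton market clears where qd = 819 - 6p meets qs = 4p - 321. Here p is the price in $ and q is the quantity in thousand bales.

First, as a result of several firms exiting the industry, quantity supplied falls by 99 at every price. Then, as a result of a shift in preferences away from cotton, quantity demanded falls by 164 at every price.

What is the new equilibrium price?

Before the shock: 819 - 6p = 4p - 321 ⇒ 1140 = 10p ⇒ p = 114, q = 135.
With the change applied: demand qd = 655 - 6p, supply qs = 4p - 420.
New equilibrium: 655 - 6p = 4p - 420 ⇒ 1075 = 10p ⇒ p = 107.5, q = 10.

107.5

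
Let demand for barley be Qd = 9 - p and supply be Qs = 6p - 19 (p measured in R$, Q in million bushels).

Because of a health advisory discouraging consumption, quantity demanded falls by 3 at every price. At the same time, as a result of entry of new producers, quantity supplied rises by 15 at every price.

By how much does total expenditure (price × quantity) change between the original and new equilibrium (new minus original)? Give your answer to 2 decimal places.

-13.47

Solve the original market: 9 - p = 6p - 19, hence p = 4 and Q = 5.
The new curves are Qd = 6 - p (demand) and Qs = 6p - 4 (supply).
Clearing the new market: 6 - p = 6p - 4, so p = 10/7 ≈ 1.4286 and Q = 32/7 ≈ 4.5714.
Expenditure moves from 4×5 = 20 to 1.4286×4.5714 = 6.5306; change = -13.47.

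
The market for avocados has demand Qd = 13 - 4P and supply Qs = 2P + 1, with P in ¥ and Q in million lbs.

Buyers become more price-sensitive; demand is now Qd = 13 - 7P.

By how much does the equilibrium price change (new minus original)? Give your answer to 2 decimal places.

-0.67

Before the shock: 13 - 4P = 2P + 1 ⇒ 12 = 6P ⇒ P = 2, Q = 5.
After the shift, demand is Qd = 13 - 7P and supply is Qs = 2P + 1.
Equate the new curves: 13 - 7P = 2P + 1, giving 12 = 9P, P = 4/3 ≈ 1.3333, Q = 11/3 ≈ 3.6667.
ΔP = 1.3333 − 2 = -0.67.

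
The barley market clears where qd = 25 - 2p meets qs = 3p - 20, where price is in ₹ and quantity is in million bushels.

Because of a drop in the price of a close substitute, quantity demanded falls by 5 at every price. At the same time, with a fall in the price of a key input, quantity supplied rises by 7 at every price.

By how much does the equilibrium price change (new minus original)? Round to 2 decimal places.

-2.40

Solve the original market: 25 - 2p = 3p - 20, hence p = 9 and q = 7.
With the change applied: demand qd = 20 - 2p, supply qs = 3p - 13.
Clearing the new market: 20 - 2p = 3p - 13, so p = 6.6 and q = 6.8.
Δp = 6.6 − 9 = -2.40.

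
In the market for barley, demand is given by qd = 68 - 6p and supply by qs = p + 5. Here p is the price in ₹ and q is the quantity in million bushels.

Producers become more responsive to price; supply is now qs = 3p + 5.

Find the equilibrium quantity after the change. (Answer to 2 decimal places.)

26.00

Initially, 68 - 6p = p + 5, so 63 = 7p and p = 9, q = 14.
After the shift, demand is qd = 68 - 6p and supply is qs = 3p + 5.
New equilibrium: 68 - 6p = 3p + 5 ⇒ 63 = 9p ⇒ p = 7, q = 26.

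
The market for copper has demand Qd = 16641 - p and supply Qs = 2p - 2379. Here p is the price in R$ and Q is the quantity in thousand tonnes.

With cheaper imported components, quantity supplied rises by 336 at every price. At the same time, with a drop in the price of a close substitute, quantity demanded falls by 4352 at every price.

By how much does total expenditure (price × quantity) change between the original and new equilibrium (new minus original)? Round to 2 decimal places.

-29422604.44

Solve the original market: 16641 - p = 2p - 2379, hence p = 6340 and Q = 10301.
With the change applied: demand Qd = 12289 - p, supply Qs = 2p - 2043.
Clearing the new market: 12289 - p = 2p - 2043, so p = 14332/3 ≈ 4777.3333 and Q = 22535/3 ≈ 7511.6667.
Expenditure moves from 6340×10301 = 65308340 to 4777.3333×7511.6667 = 35885735.5556; change = -29422604.44.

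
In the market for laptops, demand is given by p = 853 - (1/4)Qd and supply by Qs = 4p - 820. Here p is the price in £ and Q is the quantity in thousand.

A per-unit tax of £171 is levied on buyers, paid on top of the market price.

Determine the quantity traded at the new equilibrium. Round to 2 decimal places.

954.00

Before the shock: 3412 - 4p = 4p - 820 ⇒ 4232 = 8p ⇒ p = 529, Q = 1296.
Since buyers pay the price plus the tax, the effective demand curve becomes Qd = 2728 - 4p.
New equilibrium: 2728 - 4p = 4p - 820 ⇒ 3548 = 8p ⇒ p = 443.5, Q = 954.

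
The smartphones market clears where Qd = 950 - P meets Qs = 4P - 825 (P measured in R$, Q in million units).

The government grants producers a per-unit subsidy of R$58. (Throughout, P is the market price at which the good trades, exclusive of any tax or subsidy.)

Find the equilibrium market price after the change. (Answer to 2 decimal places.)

Original equilibrium: 950 - P = 4P - 825 gives 1775 = 5P, so P = 355 and Q = 595.
Since sellers receive the price plus the subsidy, the effective supply curve becomes Qs = 4P - 593.
Setting them equal: 950 - P = 4P - 593 → 1543 = 5P, so P = 308.6 and Q = 641.4.

308.60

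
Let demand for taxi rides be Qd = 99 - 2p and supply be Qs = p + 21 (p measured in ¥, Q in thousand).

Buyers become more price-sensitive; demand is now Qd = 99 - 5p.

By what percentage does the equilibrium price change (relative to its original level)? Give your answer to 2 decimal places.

Solve the original market: 99 - 2p = p + 21, hence p = 26 and Q = 47.
After the shift, demand is Qd = 99 - 5p and supply is Qs = p + 21.
Setting them equal: 99 - 5p = p + 21 → 78 = 6p, so p = 13 and Q = 34.
%Δp = (13 − 26) / 26 × 100 = -50.00%.

-50.00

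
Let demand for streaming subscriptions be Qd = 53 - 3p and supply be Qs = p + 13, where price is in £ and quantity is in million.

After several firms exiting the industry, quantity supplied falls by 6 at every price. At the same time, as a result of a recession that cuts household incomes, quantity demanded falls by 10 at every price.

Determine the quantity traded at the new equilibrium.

16

Solve the original market: 53 - 3p = p + 13, hence p = 10 and Q = 23.
With the change applied: demand Qd = 43 - 3p, supply Qs = p + 7.
Equate the new curves: 43 - 3p = p + 7, giving 36 = 4p, p = 9, Q = 16.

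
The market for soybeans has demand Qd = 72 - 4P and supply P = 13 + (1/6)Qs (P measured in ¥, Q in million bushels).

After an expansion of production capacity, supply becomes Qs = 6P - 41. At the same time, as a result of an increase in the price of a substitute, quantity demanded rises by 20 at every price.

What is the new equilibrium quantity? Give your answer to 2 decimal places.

38.80

Initially, 72 - 4P = 6P - 78, so 150 = 10P and P = 15, Q = 12.
After the shift, demand is Qd = 92 - 4P and supply is Qs = 6P - 41.
Clearing the new market: 92 - 4P = 6P - 41, so P = 13.3 and Q = 38.8.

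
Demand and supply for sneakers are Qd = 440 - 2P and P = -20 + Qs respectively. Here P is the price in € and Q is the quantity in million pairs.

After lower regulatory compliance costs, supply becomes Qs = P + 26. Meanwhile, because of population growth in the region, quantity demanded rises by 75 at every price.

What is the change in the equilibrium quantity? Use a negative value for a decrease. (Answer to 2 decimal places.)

+29.00

Solve the original market: 440 - 2P = P + 20, hence P = 140 and Q = 160.
With the change applied: demand Qd = 515 - 2P, supply Qs = P + 26.
Setting them equal: 515 - 2P = P + 26 → 489 = 3P, so P = 163 and Q = 189.
ΔQ = 189 − 160 = +29.00.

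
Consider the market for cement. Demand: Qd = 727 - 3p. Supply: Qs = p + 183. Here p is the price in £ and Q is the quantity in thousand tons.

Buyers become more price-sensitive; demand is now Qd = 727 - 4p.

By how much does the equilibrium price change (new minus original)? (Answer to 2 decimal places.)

-27.20

Before the shock: 727 - 3p = p + 183 ⇒ 544 = 4p ⇒ p = 136, Q = 319.
With the change applied: demand Qd = 727 - 4p, supply Qs = p + 183.
New equilibrium: 727 - 4p = p + 183 ⇒ 544 = 5p ⇒ p = 108.8, Q = 291.8.
Δp = 108.8 − 136 = -27.20.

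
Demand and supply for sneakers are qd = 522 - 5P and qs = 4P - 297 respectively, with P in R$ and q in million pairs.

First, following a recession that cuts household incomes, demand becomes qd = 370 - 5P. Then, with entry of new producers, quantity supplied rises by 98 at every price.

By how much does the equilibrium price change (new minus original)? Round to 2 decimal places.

-27.78

Original equilibrium: 522 - 5P = 4P - 297 gives 819 = 9P, so P = 91 and q = 67.
The new curves are qd = 370 - 5P (demand) and qs = 4P - 199 (supply).
Clearing the new market: 370 - 5P = 4P - 199, so P = 569/9 ≈ 63.2222 and q = 485/9 ≈ 53.8889.
ΔP = 63.2222 − 91 = -27.78.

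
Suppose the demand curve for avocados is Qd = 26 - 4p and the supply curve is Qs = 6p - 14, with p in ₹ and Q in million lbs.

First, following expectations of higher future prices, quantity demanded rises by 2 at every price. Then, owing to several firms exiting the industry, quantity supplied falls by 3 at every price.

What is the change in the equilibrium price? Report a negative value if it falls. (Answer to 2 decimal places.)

+0.50

Original equilibrium: 26 - 4p = 6p - 14 gives 40 = 10p, so p = 4 and Q = 10.
After the shift, demand is Qd = 28 - 4p and supply is Qs = 6p - 17.
Equate the new curves: 28 - 4p = 6p - 17, giving 45 = 10p, p = 4.5, Q = 10.
Δp = 4.5 − 4 = +0.50.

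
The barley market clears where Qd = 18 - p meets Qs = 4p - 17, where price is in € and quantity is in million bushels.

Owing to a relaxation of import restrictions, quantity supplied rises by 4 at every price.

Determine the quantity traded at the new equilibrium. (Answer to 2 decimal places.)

11.80

Original equilibrium: 18 - p = 4p - 17 gives 35 = 5p, so p = 7 and Q = 11.
After the shift, demand is Qd = 18 - p and supply is Qs = 4p - 13.
Setting them equal: 18 - p = 4p - 13 → 31 = 5p, so p = 6.2 and Q = 11.8.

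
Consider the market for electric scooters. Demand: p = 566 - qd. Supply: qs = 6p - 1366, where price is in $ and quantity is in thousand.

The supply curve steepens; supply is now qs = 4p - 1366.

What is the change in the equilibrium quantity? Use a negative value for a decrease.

-110.4

Before the shock: 566 - p = 6p - 1366 ⇒ 1932 = 7p ⇒ p = 276, q = 290.
After the shift, demand is qd = 566 - p and supply is qs = 4p - 1366.
New equilibrium: 566 - p = 4p - 1366 ⇒ 1932 = 5p ⇒ p = 386.4, q = 179.6.
Δq = 179.6 − 290 = -110.4.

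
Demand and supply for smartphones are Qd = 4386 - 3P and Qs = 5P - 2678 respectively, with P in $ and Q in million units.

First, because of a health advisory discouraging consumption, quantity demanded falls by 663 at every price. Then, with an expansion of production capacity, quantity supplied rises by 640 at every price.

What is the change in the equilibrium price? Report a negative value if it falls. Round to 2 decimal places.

Initially, 4386 - 3P = 5P - 2678, so 7064 = 8P and P = 883, Q = 1737.
After the shift, demand is Qd = 3723 - 3P and supply is Qs = 5P - 2038.
Clearing the new market: 3723 - 3P = 5P - 2038, so P = 720.125 and Q = 1562.625.
ΔP = 720.125 − 883 = -162.88.

-162.88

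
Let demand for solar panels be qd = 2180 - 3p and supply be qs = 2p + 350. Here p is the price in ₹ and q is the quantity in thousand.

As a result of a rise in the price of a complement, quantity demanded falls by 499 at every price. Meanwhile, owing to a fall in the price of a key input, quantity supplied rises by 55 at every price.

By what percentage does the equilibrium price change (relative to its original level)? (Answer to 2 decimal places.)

Solve the original market: 2180 - 3p = 2p + 350, hence p = 366 and q = 1082.
The shock moves the curves to qd = 1681 - 3p and qs = 2p + 405.
Clearing the new market: 1681 - 3p = 2p + 405, so p = 255.2 and q = 915.4.
%Δp = (255.2 − 366) / 366 × 100 = -30.27%.

-30.27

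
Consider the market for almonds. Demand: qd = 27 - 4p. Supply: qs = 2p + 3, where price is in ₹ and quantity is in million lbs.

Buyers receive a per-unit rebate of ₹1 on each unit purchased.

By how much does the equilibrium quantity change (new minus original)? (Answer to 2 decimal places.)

Initially, 27 - 4p = 2p + 3, so 24 = 6p and p = 4, q = 11.
Since buyers' out-of-pocket price is the market price minus the rebate, the effective demand curve becomes qd = 31 - 4p.
Setting them equal: 31 - 4p = 2p + 3 → 28 = 6p, so p = 14/3 ≈ 4.6667 and q = 37/3 ≈ 12.3333.
Δq = 12.3333 − 11 = +1.33.

+1.33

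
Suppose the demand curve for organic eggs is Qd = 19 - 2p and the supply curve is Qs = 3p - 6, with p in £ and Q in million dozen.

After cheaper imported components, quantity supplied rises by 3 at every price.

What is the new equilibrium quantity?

10.2

Original equilibrium: 19 - 2p = 3p - 6 gives 25 = 5p, so p = 5 and Q = 9.
After the shift, demand is Qd = 19 - 2p and supply is Qs = 3p - 3.
Clearing the new market: 19 - 2p = 3p - 3, so p = 4.4 and Q = 10.2.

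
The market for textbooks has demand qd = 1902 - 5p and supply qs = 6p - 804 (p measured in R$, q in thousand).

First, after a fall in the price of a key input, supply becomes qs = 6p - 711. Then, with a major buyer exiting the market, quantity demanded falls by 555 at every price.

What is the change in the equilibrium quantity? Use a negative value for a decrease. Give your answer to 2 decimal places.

Original equilibrium: 1902 - 5p = 6p - 804 gives 2706 = 11p, so p = 246 and q = 672.
The shock moves the curves to qd = 1347 - 5p and qs = 6p - 711.
Clearing the new market: 1347 - 5p = 6p - 711, so p = 2058/11 ≈ 187.0909 and q = 4527/11 ≈ 411.5455.
Δq = 411.5455 − 672 = -260.45.

-260.45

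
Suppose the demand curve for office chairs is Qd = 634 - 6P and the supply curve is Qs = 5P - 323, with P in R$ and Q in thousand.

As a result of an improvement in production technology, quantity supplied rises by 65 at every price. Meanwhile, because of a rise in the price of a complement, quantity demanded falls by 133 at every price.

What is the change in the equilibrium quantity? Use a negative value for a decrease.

-25

Before the shock: 634 - 6P = 5P - 323 ⇒ 957 = 11P ⇒ P = 87, Q = 112.
After the shift, demand is Qd = 501 - 6P and supply is Qs = 5P - 258.
Setting them equal: 501 - 6P = 5P - 258 → 759 = 11P, so P = 69 and Q = 87.
ΔQ = 87 − 112 = -25.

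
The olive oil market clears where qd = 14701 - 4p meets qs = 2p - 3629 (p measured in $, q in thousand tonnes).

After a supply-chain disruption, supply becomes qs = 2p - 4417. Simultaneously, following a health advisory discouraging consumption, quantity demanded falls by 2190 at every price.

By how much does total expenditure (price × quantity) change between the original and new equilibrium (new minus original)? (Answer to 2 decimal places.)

-4121440.78

Before the shock: 14701 - 4p = 2p - 3629 ⇒ 18330 = 6p ⇒ p = 3055, q = 2481.
With the change applied: demand qd = 12511 - 4p, supply qs = 2p - 4417.
Equate the new curves: 12511 - 4p = 2p - 4417, giving 16928 = 6p, p = 8464/3 ≈ 2821.3333, q = 3677/3 ≈ 1225.6667.
Expenditure moves from 3055×2481 = 7579455 to 2821.3333×1225.6667 = 3458014.2222; change = -4121440.78.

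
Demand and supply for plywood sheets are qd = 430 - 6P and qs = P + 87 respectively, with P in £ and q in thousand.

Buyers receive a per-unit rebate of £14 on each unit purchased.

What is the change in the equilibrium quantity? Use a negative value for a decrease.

Initially, 430 - 6P = P + 87, so 343 = 7P and P = 49, q = 136.
Since buyers' out-of-pocket price is the market price minus the rebate, the effective demand curve becomes qd = 514 - 6P.
Clearing the new market: 514 - 6P = P + 87, so P = 61 and q = 148.
Δq = 148 − 136 = +12.

+12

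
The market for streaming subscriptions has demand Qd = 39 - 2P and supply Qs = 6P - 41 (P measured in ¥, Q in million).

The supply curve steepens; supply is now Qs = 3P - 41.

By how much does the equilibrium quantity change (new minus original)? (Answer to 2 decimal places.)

-12.00

Initially, 39 - 2P = 6P - 41, so 80 = 8P and P = 10, Q = 19.
After the shift, demand is Qd = 39 - 2P and supply is Qs = 3P - 41.
Setting them equal: 39 - 2P = 3P - 41 → 80 = 5P, so P = 16 and Q = 7.
ΔQ = 7 − 19 = -12.00.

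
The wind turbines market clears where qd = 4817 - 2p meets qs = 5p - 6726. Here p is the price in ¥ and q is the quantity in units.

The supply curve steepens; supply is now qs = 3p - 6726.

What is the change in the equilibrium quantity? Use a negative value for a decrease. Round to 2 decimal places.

-1319.20

Initially, 4817 - 2p = 5p - 6726, so 11543 = 7p and p = 1649, q = 1519.
After the shift, demand is qd = 4817 - 2p and supply is qs = 3p - 6726.
Clearing the new market: 4817 - 2p = 3p - 6726, so p = 2308.6 and q = 199.8.
Δq = 199.8 − 1519 = -1319.20.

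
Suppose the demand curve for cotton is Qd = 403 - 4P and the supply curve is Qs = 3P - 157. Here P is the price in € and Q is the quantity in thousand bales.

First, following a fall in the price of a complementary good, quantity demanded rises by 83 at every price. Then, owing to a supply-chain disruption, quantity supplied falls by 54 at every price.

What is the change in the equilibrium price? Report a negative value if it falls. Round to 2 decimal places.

Before the shock: 403 - 4P = 3P - 157 ⇒ 560 = 7P ⇒ P = 80, Q = 83.
With the change applied: demand Qd = 486 - 4P, supply Qs = 3P - 211.
Clearing the new market: 486 - 4P = 3P - 211, so P = 697/7 ≈ 99.5714 and Q = 614/7 ≈ 87.7143.
ΔP = 99.5714 − 80 = +19.57.

+19.57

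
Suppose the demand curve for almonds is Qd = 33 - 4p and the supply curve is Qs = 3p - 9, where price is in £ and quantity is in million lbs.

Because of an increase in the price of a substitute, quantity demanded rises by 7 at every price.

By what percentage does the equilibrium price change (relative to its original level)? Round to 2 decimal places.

+16.67

Solve the original market: 33 - 4p = 3p - 9, hence p = 6 and Q = 9.
The new curves are Qd = 40 - 4p (demand) and Qs = 3p - 9 (supply).
Clearing the new market: 40 - 4p = 3p - 9, so p = 7 and Q = 12.
%Δp = (7 − 6) / 6 × 100 = +16.67%.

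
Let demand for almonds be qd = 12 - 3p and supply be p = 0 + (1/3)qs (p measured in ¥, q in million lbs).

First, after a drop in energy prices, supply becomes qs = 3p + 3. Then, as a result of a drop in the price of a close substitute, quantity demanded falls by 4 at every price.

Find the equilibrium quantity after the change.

Solve the original market: 12 - 3p = 3p, hence p = 2 and q = 6.
The new curves are qd = 8 - 3p (demand) and qs = 3p + 3 (supply).
Clearing the new market: 8 - 3p = 3p + 3, so p = 5/6 ≈ 0.8333 and q = 5.5.

5.5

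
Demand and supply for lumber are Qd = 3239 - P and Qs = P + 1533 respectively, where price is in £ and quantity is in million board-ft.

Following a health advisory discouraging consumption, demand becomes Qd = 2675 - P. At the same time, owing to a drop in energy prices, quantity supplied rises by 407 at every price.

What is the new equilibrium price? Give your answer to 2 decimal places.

Before the shock: 3239 - P = P + 1533 ⇒ 1706 = 2P ⇒ P = 853, Q = 2386.
After the shift, demand is Qd = 2675 - P and supply is Qs = P + 1940.
Equate the new curves: 2675 - P = P + 1940, giving 735 = 2P, P = 367.5, Q = 2307.5.

367.50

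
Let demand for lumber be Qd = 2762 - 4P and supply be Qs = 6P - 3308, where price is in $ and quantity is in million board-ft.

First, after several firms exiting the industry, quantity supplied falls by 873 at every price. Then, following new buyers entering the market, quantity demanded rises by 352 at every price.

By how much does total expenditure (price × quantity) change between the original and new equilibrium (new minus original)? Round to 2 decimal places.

-59756.00

Before the shock: 2762 - 4P = 6P - 3308 ⇒ 6070 = 10P ⇒ P = 607, Q = 334.
With the change applied: demand Qd = 3114 - 4P, supply Qs = 6P - 4181.
Clearing the new market: 3114 - 4P = 6P - 4181, so P = 729.5 and Q = 196.
Expenditure moves from 607×334 = 202738 to 729.5×196 = 142982; change = -59756.00.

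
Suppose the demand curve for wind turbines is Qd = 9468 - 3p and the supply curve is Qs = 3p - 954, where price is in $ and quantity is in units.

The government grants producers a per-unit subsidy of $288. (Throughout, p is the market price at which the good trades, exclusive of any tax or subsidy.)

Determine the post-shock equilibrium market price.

Solve the original market: 9468 - 3p = 3p - 954, hence p = 1737 and Q = 4257.
Since sellers receive the price plus the subsidy, the effective supply curve becomes Qs = 3p - 90.
Equate the new curves: 9468 - 3p = 3p - 90, giving 9558 = 6p, p = 1593, Q = 4689.

1593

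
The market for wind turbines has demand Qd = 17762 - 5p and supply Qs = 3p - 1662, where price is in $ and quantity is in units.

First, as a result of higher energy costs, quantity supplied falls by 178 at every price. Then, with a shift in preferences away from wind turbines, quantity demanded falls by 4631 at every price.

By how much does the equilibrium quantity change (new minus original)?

-1847.875

Initially, 17762 - 5p = 3p - 1662, so 19424 = 8p and p = 2428, Q = 5622.
The shock moves the curves to Qd = 13131 - 5p and Qs = 3p - 1840.
Clearing the new market: 13131 - 5p = 3p - 1840, so p = 1871.375 and Q = 3774.125.
ΔQ = 3774.125 − 5622 = -1847.875.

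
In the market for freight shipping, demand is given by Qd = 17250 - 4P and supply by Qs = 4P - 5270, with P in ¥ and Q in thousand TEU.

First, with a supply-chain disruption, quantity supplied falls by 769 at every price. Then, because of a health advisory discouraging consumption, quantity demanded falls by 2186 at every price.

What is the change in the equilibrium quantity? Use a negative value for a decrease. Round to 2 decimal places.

Before the shock: 17250 - 4P = 4P - 5270 ⇒ 22520 = 8P ⇒ P = 2815, Q = 5990.
After the shift, demand is Qd = 15064 - 4P and supply is Qs = 4P - 6039.
Clearing the new market: 15064 - 4P = 4P - 6039, so P = 2637.875 and Q = 4512.5.
ΔQ = 4512.5 − 5990 = -1477.50.

-1477.50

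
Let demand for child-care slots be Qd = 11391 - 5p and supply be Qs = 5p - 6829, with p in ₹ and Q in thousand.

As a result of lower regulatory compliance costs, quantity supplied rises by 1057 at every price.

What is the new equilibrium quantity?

Original equilibrium: 11391 - 5p = 5p - 6829 gives 18220 = 10p, so p = 1822 and Q = 2281.
After the shift, demand is Qd = 11391 - 5p and supply is Qs = 5p - 5772.
Setting them equal: 11391 - 5p = 5p - 5772 → 17163 = 10p, so p = 1716.3 and Q = 2809.5.

2809.5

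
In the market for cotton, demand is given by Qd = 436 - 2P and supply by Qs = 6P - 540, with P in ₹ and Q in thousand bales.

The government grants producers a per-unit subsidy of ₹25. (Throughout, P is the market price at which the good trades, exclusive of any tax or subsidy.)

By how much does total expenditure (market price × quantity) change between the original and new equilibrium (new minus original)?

+271.875

Original equilibrium: 436 - 2P = 6P - 540 gives 976 = 8P, so P = 122 and Q = 192.
Since sellers receive the price plus the subsidy, the effective supply curve becomes Qs = 6P - 390.
Setting them equal: 436 - 2P = 6P - 390 → 826 = 8P, so P = 103.25 and Q = 229.5.
Expenditure moves from 122×192 = 23424 to 103.25×229.5 = 23695.875; change = +271.875.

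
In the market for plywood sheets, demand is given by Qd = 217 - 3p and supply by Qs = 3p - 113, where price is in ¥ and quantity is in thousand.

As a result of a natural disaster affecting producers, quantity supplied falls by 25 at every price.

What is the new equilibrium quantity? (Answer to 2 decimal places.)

Before the shock: 217 - 3p = 3p - 113 ⇒ 330 = 6p ⇒ p = 55, Q = 52.
After the shift, demand is Qd = 217 - 3p and supply is Qs = 3p - 138.
Equate the new curves: 217 - 3p = 3p - 138, giving 355 = 6p, p = 355/6 ≈ 59.1667, Q = 39.5.

39.50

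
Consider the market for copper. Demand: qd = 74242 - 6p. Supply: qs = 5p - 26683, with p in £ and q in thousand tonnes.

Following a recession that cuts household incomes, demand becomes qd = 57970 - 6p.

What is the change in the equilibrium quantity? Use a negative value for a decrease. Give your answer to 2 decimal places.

-7396.36

Solve the original market: 74242 - 6p = 5p - 26683, hence p = 9175 and q = 19192.
The new curves are qd = 57970 - 6p (demand) and qs = 5p - 26683 (supply).
Equate the new curves: 57970 - 6p = 5p - 26683, giving 84653 = 11p, p = 84653/11 ≈ 7695.7273, q = 129752/11 ≈ 11795.6364.
Δq = 11795.6364 − 19192 = -7396.36.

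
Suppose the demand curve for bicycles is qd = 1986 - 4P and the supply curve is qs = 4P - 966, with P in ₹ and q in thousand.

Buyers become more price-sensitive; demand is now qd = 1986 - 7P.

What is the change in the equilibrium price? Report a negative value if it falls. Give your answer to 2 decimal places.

-100.64

Original equilibrium: 1986 - 4P = 4P - 966 gives 2952 = 8P, so P = 369 and q = 510.
The shock moves the curves to qd = 1986 - 7P and qs = 4P - 966.
Setting them equal: 1986 - 7P = 4P - 966 → 2952 = 11P, so P = 2952/11 ≈ 268.3636 and q = 1182/11 ≈ 107.4545.
ΔP = 268.3636 − 369 = -100.64.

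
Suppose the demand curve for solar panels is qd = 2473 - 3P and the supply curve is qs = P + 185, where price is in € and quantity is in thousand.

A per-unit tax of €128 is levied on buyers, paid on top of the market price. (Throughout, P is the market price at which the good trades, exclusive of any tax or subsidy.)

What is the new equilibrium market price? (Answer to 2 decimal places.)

476.00

Initially, 2473 - 3P = P + 185, so 2288 = 4P and P = 572, q = 757.
Since buyers pay the price plus the tax, the effective demand curve becomes qd = 2089 - 3P.
Equate the new curves: 2089 - 3P = P + 185, giving 1904 = 4P, P = 476, q = 661.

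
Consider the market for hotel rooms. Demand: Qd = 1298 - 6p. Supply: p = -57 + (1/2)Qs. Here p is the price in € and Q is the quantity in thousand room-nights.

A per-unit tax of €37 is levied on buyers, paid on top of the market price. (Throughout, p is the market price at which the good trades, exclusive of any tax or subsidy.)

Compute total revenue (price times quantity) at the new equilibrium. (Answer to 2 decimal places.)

42628.63

Original equilibrium: 1298 - 6p = 2p + 114 gives 1184 = 8p, so p = 148 and Q = 410.
Since buyers pay the price plus the tax, the effective demand curve becomes Qd = 1076 - 6p.
Clearing the new market: 1076 - 6p = 2p + 114, so p = 120.25 and Q = 354.5.
New expenditure = 120.25 × 354.5 = 42628.63.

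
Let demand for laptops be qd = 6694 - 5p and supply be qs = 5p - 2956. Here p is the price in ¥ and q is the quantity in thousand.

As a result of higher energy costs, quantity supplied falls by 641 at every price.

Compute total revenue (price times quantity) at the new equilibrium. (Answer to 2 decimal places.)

Original equilibrium: 6694 - 5p = 5p - 2956 gives 9650 = 10p, so p = 965 and q = 1869.
The new curves are qd = 6694 - 5p (demand) and qs = 5p - 3597 (supply).
Clearing the new market: 6694 - 5p = 5p - 3597, so p = 1029.1 and q = 1548.5.
New expenditure = 1029.1 × 1548.5 = 1593561.35.

1593561.35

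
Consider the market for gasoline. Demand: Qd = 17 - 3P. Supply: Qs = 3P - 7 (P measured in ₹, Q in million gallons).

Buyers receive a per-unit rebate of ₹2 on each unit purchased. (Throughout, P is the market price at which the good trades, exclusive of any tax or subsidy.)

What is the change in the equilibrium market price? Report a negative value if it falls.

+1

Original equilibrium: 17 - 3P = 3P - 7 gives 24 = 6P, so P = 4 and Q = 5.
Since buyers' out-of-pocket price is the market price minus the rebate, the effective demand curve becomes Qd = 23 - 3P.
Equate the new curves: 23 - 3P = 3P - 7, giving 30 = 6P, P = 5, Q = 8.
ΔP = 5 − 4 = +1.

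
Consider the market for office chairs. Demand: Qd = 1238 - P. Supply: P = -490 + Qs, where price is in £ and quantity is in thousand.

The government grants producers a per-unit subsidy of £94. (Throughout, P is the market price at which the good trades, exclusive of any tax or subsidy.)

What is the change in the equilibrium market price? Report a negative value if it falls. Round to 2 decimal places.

Solve the original market: 1238 - P = P + 490, hence P = 374 and Q = 864.
Since sellers receive the price plus the subsidy, the effective supply curve becomes Qs = P + 584.
Setting them equal: 1238 - P = P + 584 → 654 = 2P, so P = 327 and Q = 911.
ΔP = 327 − 374 = -47.00.

-47.00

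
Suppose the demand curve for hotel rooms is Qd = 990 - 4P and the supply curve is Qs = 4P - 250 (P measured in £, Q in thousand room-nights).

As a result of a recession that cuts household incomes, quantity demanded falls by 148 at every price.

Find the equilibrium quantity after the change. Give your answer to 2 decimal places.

Initially, 990 - 4P = 4P - 250, so 1240 = 8P and P = 155, Q = 370.
The shock moves the curves to Qd = 842 - 4P and Qs = 4P - 250.
New equilibrium: 842 - 4P = 4P - 250 ⇒ 1092 = 8P ⇒ P = 136.5, Q = 296.

296.00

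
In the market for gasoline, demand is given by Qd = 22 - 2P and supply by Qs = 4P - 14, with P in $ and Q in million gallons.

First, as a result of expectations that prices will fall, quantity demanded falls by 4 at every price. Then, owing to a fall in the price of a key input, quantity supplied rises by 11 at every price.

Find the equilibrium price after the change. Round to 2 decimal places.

Solve the original market: 22 - 2P = 4P - 14, hence P = 6 and Q = 10.
The new curves are Qd = 18 - 2P (demand) and Qs = 4P - 3 (supply).
Equate the new curves: 18 - 2P = 4P - 3, giving 21 = 6P, P = 3.5, Q = 11.

3.50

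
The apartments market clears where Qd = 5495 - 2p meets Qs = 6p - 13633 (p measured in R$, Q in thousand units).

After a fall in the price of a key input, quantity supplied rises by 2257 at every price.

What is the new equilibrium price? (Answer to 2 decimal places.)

2108.88

Initially, 5495 - 2p = 6p - 13633, so 19128 = 8p and p = 2391, Q = 713.
The shock moves the curves to Qd = 5495 - 2p and Qs = 6p - 11376.
New equilibrium: 5495 - 2p = 6p - 11376 ⇒ 16871 = 8p ⇒ p = 2108.875, Q = 1277.25.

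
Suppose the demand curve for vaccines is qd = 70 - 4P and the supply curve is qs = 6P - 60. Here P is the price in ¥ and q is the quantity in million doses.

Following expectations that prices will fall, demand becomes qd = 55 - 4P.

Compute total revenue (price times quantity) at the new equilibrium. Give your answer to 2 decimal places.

103.50

Original equilibrium: 70 - 4P = 6P - 60 gives 130 = 10P, so P = 13 and q = 18.
The new curves are qd = 55 - 4P (demand) and qs = 6P - 60 (supply).
Setting them equal: 55 - 4P = 6P - 60 → 115 = 10P, so P = 11.5 and q = 9.
New expenditure = 11.5 × 9 = 103.50.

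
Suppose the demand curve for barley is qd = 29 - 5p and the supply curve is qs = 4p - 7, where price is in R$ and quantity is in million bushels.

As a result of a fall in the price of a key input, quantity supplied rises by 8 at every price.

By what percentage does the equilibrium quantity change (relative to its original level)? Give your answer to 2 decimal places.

Initially, 29 - 5p = 4p - 7, so 36 = 9p and p = 4, q = 9.
The shock moves the curves to qd = 29 - 5p and qs = 4p + 1.
Clearing the new market: 29 - 5p = 4p + 1, so p = 28/9 ≈ 3.1111 and q = 121/9 ≈ 13.4444.
%Δq = (13.4444 − 9) / 9 × 100 = +49.38%.

+49.38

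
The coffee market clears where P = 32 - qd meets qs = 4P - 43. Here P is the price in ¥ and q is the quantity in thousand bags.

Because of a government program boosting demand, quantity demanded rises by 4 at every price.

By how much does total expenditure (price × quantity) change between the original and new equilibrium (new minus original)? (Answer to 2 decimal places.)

Original equilibrium: 32 - P = 4P - 43 gives 75 = 5P, so P = 15 and q = 17.
The shock moves the curves to qd = 36 - P and qs = 4P - 43.
Equate the new curves: 36 - P = 4P - 43, giving 79 = 5P, P = 15.8, q = 20.2.
Expenditure moves from 15×17 = 255 to 15.8×20.2 = 319.16; change = +64.16.

+64.16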